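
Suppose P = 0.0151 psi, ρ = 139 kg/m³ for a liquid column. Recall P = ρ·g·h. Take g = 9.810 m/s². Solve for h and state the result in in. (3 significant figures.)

Solving P = ρ·g·h for h: h = P/(ρ·g).
P = 0.0151 psi = 104.1 Pa; ρ = 139 kg/m³; g = 9.810 m/s².
h = 0.07635 m
0.07635 m × (1 in / 0.02540 m) = 3.006 in

3.01 in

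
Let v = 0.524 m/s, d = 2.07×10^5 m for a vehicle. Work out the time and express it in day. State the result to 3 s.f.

4.57 day

Rearranging: t = d/v.
v = 0.524 m/s; d = 2.07×10^5 m.
t = 3.950×10^5 s
3.950×10^5 s × (1 day / 86400 s) = 4.572 day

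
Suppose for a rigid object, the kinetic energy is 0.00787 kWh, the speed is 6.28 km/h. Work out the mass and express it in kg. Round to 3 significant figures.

Solving KE = ½mv² for m: m = 2·KE/v².
KE = 0.00787 kWh = 28332 J; v = 6.28 km/h = 1.744 m/s.
m = 18621 kg

18600 kg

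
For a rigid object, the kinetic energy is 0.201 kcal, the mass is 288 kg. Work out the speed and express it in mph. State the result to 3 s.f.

Rearranging KE = ½mv² for v: v = √(2·KE/m).
KE = 0.201 kcal = 841.0 J; m = 288 kg.
v = 2.417 m/s
2.417 m/s × (1 mph / 0.4470 m/s) = 5.406 mph

5.41 mph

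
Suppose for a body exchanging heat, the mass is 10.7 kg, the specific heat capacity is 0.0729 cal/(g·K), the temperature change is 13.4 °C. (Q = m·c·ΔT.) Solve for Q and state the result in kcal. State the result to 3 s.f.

Directly: Q = mcΔT.
m = 10.7 kg; c = 0.0729 cal/(g·K) = 305.0 J/(kg·K); ΔT = 13.4 °C = 13.40 K.
Q = 43733 J  (the unit combination reduces to kg·m²/s² = J)
43733 J × (1 kcal / 4184 J) = 10.45 kcal

10.5 kcal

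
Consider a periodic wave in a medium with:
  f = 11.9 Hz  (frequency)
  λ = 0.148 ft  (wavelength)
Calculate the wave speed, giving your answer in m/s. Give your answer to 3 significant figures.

v is given directly by: v = fλ.
f = 11.9 Hz; λ = 0.148 ft = 0.04511 m.
v = 0.5368 m/s

0.537 m/s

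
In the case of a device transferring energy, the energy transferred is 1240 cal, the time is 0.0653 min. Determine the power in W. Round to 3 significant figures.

P is given directly by: P = W/t.
W = 1240 cal = 5188 J; t = 0.0653 min = 3.918 s.
P = 1324 W  (the unit combination reduces to kg·m²/s³ = W)

1320 W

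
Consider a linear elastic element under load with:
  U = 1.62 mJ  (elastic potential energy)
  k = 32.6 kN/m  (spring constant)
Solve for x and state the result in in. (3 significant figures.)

Rearranging: x = √(2U/k).
U = 1.62 mJ = 0.001620 J; k = 32.6 kN/m = 32600 N/m.
x = 3.153×10^-4 m
3.153×10^-4 m × (1 in / 0.02540 m) = 0.01241 in

0.0124 in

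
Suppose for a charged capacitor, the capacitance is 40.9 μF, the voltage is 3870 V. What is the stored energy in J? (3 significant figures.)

E is given directly by: E = ½CV².
C = 40.9 μF = 4.090×10^-5 F; V = 3870 V.
E = 306.3 J

306 J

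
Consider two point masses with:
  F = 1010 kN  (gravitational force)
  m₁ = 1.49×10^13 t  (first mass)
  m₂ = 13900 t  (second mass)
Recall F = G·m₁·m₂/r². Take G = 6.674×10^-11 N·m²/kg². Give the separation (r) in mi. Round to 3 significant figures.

2.30 mi

Rearranging: r = √(G·m₁m₂/F).
F = 1010 kN = 1.010×10^6 N; m₁ = 1.49×10^13 t = 1.490×10^16 kg; m₂ = 13900 t = 1.390×10^7 kg; G = 6.674×10^-11 N·m²/kg².
r = 3699 m
3699 m × (1 mi / 1609 m) = 2.299 mi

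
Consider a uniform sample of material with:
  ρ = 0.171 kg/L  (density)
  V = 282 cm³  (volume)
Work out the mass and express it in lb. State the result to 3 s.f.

Rearranging: m = ρV.
ρ = 0.171 kg/L = 171.0 kg/m³; V = 282 cm³ = 2.820×10^-4 m³.
m = 0.04822 kg
0.04822 kg × (1 lb / 0.4536 kg) = 0.1063 lb

0.106 lb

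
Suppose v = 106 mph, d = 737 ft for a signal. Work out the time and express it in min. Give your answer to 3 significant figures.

0.0790 min

Solving v = d/t for t: t = d/v.
v = 106 mph = 47.39 m/s; d = 737 ft = 224.6 m.
t = 4.741 s
4.741 s × (1 min / 60.00 s) = 0.07901 min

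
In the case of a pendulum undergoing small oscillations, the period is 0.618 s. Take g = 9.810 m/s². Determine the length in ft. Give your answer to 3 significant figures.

0.311 ft

Solving T = 2π√(L/g) for L: L = g·(T/2π)².
T = 0.618 s; g = 9.810 m/s².
L = 0.09490 m
0.09490 m × (1 ft / 0.3048 m) = 0.3114 ft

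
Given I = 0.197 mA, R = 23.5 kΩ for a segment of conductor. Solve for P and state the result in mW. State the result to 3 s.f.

Directly: P = I²R.
I = 0.197 mA = 1.970×10^-4 A; R = 23.5 kΩ = 23500 Ω.
P = 9.120×10^-4 W
9.120×10^-4 W × (1 mW / 0.001000 W) = 0.9120 mW

0.912 mW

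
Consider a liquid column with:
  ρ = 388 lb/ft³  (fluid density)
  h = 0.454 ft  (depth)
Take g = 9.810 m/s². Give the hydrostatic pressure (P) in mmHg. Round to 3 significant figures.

63.3 mmHg

Directly: P = ρgh.
ρ = 388 lb/ft³ = 6215 kg/m³; h = 0.454 ft = 0.1384 m; g = 9.810 m/s².
P = 8437 Pa
8437 Pa × (1 mmHg / 133.3 Pa) = 63.28 mmHg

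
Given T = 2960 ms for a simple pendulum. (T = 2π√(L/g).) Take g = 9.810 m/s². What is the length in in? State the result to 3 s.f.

85.7 in

Solving T = 2π√(L/g) for L: L = g·(T/2π)².
T = 2960 ms = 2.960 s; g = 9.810 m/s².
L = 2.177 m
2.177 m × (1 in / 0.02540 m) = 85.72 in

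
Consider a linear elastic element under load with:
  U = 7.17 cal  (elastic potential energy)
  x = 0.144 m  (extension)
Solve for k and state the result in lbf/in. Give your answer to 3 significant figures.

Rearranging U = ½k·x² for k: k = 2U/x².
U = 7.17 cal = 30.00 J; x = 0.144 m.
k = 2893 N/m
2893 N/m × (1 lbf/in / 175.1 N/m) = 16.52 lbf/in

16.5 lbf/in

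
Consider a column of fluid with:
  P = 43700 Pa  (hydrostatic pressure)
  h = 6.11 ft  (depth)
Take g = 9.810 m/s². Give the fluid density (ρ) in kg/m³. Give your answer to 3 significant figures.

Solving P = ρ·g·h for ρ: ρ = P/(g·h).
P = 43700 Pa; h = 6.11 ft = 1.862 m; g = 9.810 m/s².
ρ = 2392 kg/m³

2390 kg/m³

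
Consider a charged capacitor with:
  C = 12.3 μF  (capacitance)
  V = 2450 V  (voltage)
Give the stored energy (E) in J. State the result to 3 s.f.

Directly: E = ½CV².
C = 12.3 μF = 1.230×10^-5 F; V = 2450 V.
E = 36.92 J  (the unit combination reduces to kg·m²/s² = J)

36.9 J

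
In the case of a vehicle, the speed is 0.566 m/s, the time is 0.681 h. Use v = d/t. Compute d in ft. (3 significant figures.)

4550 ft

Solving v = d/t for d: d = v·t.
v = 0.566 m/s; t = 0.681 h = 2452 s.
d = 1388 m
1388 m × (1 ft / 0.3048 m) = 4553 ft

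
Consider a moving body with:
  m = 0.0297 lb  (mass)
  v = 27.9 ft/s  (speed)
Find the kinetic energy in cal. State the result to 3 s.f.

KE is given directly by: KE = ½mv².
m = 0.0297 lb = 0.01347 kg; v = 27.9 ft/s = 8.504 m/s.
KE = 0.4871 J
0.4871 J × (1 cal / 4.184 J) = 0.1164 cal

0.116 cal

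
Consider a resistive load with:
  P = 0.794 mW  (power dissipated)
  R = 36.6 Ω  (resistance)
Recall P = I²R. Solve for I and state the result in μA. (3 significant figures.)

4660 μA

Rearranging: I = √(P/R).
P = 0.794 mW = 7.940×10^-4 W; R = 36.6 Ω.
I = 0.004658 A
0.004658 A × (1 μA / 1.000×10^-6 A) = 4658 μA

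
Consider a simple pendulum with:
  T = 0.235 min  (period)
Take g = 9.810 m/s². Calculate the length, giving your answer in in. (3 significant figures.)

1940 in

Rearranging T = 2π√(L/g) for L: L = g·(T/2π)².
T = 0.235 min = 14.10 s; g = 9.810 m/s².
L = 49.40 m
49.40 m × (1 in / 0.02540 m) = 1945 in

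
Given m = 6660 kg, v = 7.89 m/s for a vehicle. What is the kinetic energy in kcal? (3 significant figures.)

49.5 kcal

Directly: KE = ½mv².
m = 6660 kg; v = 7.89 m/s.
KE = 2.073×10^5 J  (the unit combination reduces to kg·m²/s² = J)
2.073×10^5 J × (1 kcal / 4184 J) = 49.55 kcal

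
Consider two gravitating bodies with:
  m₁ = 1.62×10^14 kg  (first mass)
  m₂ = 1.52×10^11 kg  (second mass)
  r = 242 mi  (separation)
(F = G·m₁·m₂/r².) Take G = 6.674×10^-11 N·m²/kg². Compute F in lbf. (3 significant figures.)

F is given directly by: F = Gm₁m₂/r².
m₁ = 1.62×10^14 kg; m₂ = 1.52×10^11 kg; r = 242 mi = 3.895×10^5 m; G = 6.674×10^-11 N·m²/kg².
F = 10835 N
10835 N × (1 lbf / 4.448 N) = 2436 lbf

2440 lbf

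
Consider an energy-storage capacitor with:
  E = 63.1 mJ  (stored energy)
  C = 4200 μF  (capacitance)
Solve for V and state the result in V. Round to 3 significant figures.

Rearranging: V = √(2E/C).
E = 63.1 mJ = 0.06310 J; C = 4200 μF = 0.004200 F.
V = 5.482 V  (the unit combination reduces to kg·m²/(A·s³) = V)

5.48 V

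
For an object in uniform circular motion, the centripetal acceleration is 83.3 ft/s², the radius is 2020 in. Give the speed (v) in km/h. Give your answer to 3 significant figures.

Solving a = v²/r for v: v = √(a·r).
a = 83.3 ft/s² = 25.39 m/s²; r = 2020 in = 51.31 m.
v = 36.09 m/s
36.09 m/s × (1 km/h / 0.2778 m/s) = 129.9 km/h

130 km/h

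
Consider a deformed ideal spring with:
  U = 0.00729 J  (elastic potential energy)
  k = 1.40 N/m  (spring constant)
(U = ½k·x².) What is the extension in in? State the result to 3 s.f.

Solving U = ½k·x² for x: x = √(2U/k).
U = 0.00729 J; k = 1.40 N/m.
x = 0.1021 m
0.1021 m × (1 in / 0.02540 m) = 4.018 in

4.02 in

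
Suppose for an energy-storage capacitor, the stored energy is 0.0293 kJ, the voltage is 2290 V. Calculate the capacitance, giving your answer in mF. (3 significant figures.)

Rearranging: C = 2E/V².
E = 0.0293 kJ = 29.30 J; V = 2290 V.
C = 1.117×10^-5 F
1.117×10^-5 F × (1 mF / 0.001000 F) = 0.01117 mF

0.0112 mF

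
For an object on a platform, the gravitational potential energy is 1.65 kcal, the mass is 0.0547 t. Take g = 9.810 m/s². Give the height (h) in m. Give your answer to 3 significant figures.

Rearranging: h = PE/(m·g).
PE = 1.65 kcal = 6904 J; m = 0.0547 t = 54.70 kg; g = 9.810 m/s².
h = 12.87 m

12.9 m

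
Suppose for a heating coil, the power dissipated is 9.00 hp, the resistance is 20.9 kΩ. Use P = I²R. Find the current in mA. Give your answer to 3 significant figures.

Solving P = I²R for I: I = √(P/R).
P = 9.00 hp = 6711 W; R = 20.9 kΩ = 20900 Ω.
I = 0.5667 A
0.5667 A × (1 mA / 0.001000 A) = 566.7 mA

567 mA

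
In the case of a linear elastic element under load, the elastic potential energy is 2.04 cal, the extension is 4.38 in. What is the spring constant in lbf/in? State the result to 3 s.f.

7.88 lbf/in

Rearranging U = ½k·x² for k: k = 2U/x².
U = 2.04 cal = 8.535 J; x = 4.38 in = 0.1113 m.
k = 1379 N/m
1379 N/m × (1 lbf/in / 175.1 N/m) = 7.876 lbf/in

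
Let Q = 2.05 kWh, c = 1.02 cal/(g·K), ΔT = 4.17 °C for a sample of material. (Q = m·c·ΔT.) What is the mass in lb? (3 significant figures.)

Solving Q = m·c·ΔT for m: m = Q/(c·ΔT).
Q = 2.05 kWh = 7.380×10^6 J; c = 1.02 cal/(g·K) = 4268 J/(kg·K); ΔT = 4.17 °C = 4.170 K.
m = 414.7 kg
414.7 kg × (1 lb / 0.4536 kg) = 914.2 lb

914 lb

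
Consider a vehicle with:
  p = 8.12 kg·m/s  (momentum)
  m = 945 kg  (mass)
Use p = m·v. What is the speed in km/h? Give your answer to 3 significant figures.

0.0309 km/h

Solving p = m·v for v: v = p/m.
p = 8.12 kg·m/s; m = 945 kg.
v = 0.008593 m/s
0.008593 m/s × (1 km/h / 0.2778 m/s) = 0.03093 km/h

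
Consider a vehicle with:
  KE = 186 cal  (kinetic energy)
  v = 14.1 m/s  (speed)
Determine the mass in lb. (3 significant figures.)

Solving KE = ½mv² for m: m = 2·KE/v².
KE = 186 cal = 778.2 J; v = 14.1 m/s.
m = 7.829 kg
7.829 kg × (1 lb / 0.4536 kg) = 17.26 lb

17.3 lb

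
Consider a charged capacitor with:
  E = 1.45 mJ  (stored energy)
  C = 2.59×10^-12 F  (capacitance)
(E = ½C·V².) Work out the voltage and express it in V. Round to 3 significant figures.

33500 V

Solving E = ½C·V² for V: V = √(2E/C).
E = 1.45 mJ = 0.001450 J; C = 2.59×10^-12 F.
V = 33462 V  (the unit combination reduces to kg·m²/(A·s³) = V)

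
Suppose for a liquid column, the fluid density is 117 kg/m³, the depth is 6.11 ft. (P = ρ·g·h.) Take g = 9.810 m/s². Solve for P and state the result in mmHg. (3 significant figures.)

Directly: P = ρgh.
ρ = 117 kg/m³; h = 6.11 ft = 1.862 m; g = 9.810 m/s².
P = 2138 Pa
2138 Pa × (1 mmHg / 133.3 Pa) = 16.03 mmHg

16.0 mmHg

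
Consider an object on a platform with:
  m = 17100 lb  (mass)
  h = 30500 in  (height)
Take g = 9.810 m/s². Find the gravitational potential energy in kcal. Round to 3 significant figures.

14100 kcal

PE is given directly by: PE = mgh.
m = 17100 lb = 7756 kg; h = 30500 in = 774.7 m; g = 9.810 m/s².
PE = 5.895×10^7 J  (the unit combination reduces to kg·m²/s² = J)
5.895×10^7 J × (1 kcal / 4184 J) = 14089 kcal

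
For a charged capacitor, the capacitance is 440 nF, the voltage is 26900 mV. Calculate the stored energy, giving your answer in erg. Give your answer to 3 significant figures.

Directly: E = ½CV².
C = 440 nF = 4.400×10^-7 F; V = 26900 mV = 26.90 V.
E = 1.592×10^-4 J
1.592×10^-4 J × (1 erg / 1.000×10^-7 J) = 1592 erg

1590 erg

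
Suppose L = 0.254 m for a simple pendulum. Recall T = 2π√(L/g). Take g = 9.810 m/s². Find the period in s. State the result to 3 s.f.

T is given directly by: T = 2π√(L/g).
L = 0.254 m; g = 9.810 m/s².
T = 1.011 s

1.01 s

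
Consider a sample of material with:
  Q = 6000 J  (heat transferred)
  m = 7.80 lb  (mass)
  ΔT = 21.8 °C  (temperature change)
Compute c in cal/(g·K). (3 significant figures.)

0.0186 cal/(g·K)

Solving Q = m·c·ΔT for c: c = Q/(m·ΔT).
Q = 6000 J; m = 7.80 lb = 3.538 kg; ΔT = 21.8 °C = 21.80 K.
c = 77.79 J/(kg·K)
77.79 J/(kg·K) × (1 cal/(g·K) / 4184 J/(kg·K)) = 0.01859 cal/(g·K)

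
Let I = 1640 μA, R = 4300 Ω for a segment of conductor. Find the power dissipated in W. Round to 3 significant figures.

P is given directly by: P = I²R.
I = 1640 μA = 0.001640 A; R = 4300 Ω.
P = 0.01157 W  (the unit combination reduces to kg·m²/s³ = W)

0.0116 W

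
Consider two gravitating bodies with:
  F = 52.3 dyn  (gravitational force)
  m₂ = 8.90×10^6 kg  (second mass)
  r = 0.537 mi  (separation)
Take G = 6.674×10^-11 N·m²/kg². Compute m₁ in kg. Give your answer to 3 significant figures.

Solving F = G·m₁·m₂/r² for m₁: m₁ = F·r²/(G·m₂).
F = 52.3 dyn = 5.230×10^-4 N; m₂ = 8.90×10^6 kg; r = 0.537 mi = 864.2 m; G = 6.674×10^-11 N·m²/kg².
m₁ = 6.576×10^5 kg

6.58×10^5 kg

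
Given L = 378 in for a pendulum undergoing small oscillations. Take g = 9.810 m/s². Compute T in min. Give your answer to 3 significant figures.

Directly: T = 2π√(L/g).
L = 378 in = 9.601 m; g = 9.810 m/s².
T = 6.216 s
6.216 s × (1 min / 60.00 s) = 0.1036 min

0.104 min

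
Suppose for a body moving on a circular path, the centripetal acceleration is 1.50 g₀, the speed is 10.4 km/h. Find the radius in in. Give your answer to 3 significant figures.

Rearranging a = v²/r for r: r = v²/a.
a = 1.50 g₀ = 14.71 m/s²; v = 10.4 km/h = 2.889 m/s.
r = 0.5673 m
0.5673 m × (1 in / 0.02540 m) = 22.34 in

22.3 in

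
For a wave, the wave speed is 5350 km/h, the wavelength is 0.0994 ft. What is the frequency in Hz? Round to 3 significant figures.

49100 Hz

Rearranging v = f·λ for f: f = v/λ.
v = 5350 km/h = 1486 m/s; λ = 0.0994 ft = 0.03030 m.
f = 49051 Hz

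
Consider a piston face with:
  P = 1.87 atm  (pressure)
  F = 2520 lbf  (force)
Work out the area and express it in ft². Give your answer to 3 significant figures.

0.637 ft²

Solving P = F/A for A: A = F/P.
P = 1.87 atm = 1.895×10^5 Pa; F = 2520 lbf = 11210 N.
A = 0.05916 m²
0.05916 m² × (1 ft² / 0.09290 m²) = 0.6368 ft²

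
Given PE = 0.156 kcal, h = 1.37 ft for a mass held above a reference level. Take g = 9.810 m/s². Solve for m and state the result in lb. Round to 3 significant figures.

Rearranging: m = PE/(g·h).
PE = 0.156 kcal = 652.7 J; h = 1.37 ft = 0.4176 m; g = 9.810 m/s².
m = 159.3 kg
159.3 kg × (1 lb / 0.4536 kg) = 351.3 lb

351 lb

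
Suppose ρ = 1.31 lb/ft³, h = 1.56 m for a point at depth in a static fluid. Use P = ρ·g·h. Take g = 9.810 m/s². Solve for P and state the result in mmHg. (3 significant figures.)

P is given directly by: P = ρgh.
ρ = 1.31 lb/ft³ = 20.98 kg/m³; h = 1.56 m; g = 9.810 m/s².
P = 321.1 Pa  (the unit combination reduces to kg/(m·s²) = Pa)
321.1 Pa × (1 mmHg / 133.3 Pa) = 2.409 mmHg

2.41 mmHg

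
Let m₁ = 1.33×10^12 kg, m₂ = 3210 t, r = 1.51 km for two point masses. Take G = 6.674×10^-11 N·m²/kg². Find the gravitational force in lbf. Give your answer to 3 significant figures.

28.1 lbf

From Newton's law of gravitation: F = Gm₁m₂/r².
m₁ = 1.33×10^12 kg; m₂ = 3210 t = 3.210×10^6 kg; r = 1.51 km = 1510 m; G = 6.674×10^-11 N·m²/kg².
F = 125.0 N
125.0 N × (1 lbf / 4.448 N) = 28.09 lbf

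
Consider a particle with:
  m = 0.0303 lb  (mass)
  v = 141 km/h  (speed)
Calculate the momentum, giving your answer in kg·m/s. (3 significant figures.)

Directly: p = mv.
m = 0.0303 lb = 0.01374 kg; v = 141 km/h = 39.17 m/s.
p = 0.5383 kg·m/s  (the unit combination reduces to kg·m/s = kg·m/s)

0.538 kg·m/s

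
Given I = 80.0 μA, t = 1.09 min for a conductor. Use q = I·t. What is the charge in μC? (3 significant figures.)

Directly: q = It.
I = 80.0 μA = 8.000×10^-5 A; t = 1.09 min = 65.40 s.
q = 0.005232 C
0.005232 C × (1 μC / 1.000×10^-6 C) = 5232 μC

5230 μC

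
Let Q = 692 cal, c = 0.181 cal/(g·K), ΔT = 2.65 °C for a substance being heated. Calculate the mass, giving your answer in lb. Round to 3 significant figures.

3.18 lb

Solving Q = m·c·ΔT for m: m = Q/(c·ΔT).
Q = 692 cal = 2895 J; c = 0.181 cal/(g·K) = 757.3 J/(kg·K); ΔT = 2.65 °C = 2.650 K.
m = 1.443 kg
1.443 kg × (1 lb / 0.4536 kg) = 3.181 lb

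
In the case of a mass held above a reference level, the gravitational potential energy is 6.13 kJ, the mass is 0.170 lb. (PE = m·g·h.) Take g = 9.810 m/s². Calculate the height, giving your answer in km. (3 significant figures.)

8.10 km

Solving PE = m·g·h for h: h = PE/(m·g).
PE = 6.13 kJ = 6130 J; m = 0.170 lb = 0.07711 kg; g = 9.810 m/s².
h = 8104 m
8104 m × (1 km / 1000 m) = 8.104 km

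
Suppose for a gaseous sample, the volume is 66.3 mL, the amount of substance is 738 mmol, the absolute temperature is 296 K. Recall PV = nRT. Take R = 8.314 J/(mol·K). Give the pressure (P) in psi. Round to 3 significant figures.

3970 psi

From the ideal-gas law: P = nRT/V.
V = 66.3 mL = 6.630×10^-5 m³; n = 738 mmol = 0.7380 mol; T = 296 K; R = 8.314 J/(mol·K).
P = 2.739×10^7 Pa
2.739×10^7 Pa × (1 psi / 6895 Pa) = 3973 psi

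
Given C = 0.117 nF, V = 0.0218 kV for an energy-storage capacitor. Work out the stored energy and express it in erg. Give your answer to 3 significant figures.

Directly: E = ½CV².
C = 0.117 nF = 1.170×10^-10 F; V = 0.0218 kV = 21.80 V.
E = 2.780×10^-8 J
2.780×10^-8 J × (1 erg / 1.000×10^-7 J) = 0.2780 erg

0.278 erg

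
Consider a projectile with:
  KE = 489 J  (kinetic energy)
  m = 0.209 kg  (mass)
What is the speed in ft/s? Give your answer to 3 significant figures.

224 ft/s

Solving KE = ½mv² for v: v = √(2·KE/m).
KE = 489 J; m = 0.209 kg.
v = 68.41 m/s
68.41 m/s × (1 ft/s / 0.3048 m/s) = 224.4 ft/s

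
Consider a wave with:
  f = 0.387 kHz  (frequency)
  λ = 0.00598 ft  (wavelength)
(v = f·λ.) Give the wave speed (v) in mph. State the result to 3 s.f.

v is given directly by: v = fλ.
f = 0.387 kHz = 387.0 Hz; λ = 0.00598 ft = 0.001823 m.
v = 0.7054 m/s
0.7054 m/s × (1 mph / 0.4470 m/s) = 1.578 mph

1.58 mph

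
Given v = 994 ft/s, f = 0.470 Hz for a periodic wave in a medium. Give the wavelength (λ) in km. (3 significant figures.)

Solving v = f·λ for λ: λ = v/f.
v = 994 ft/s = 303.0 m/s; f = 0.470 Hz.
λ = 644.6 m
644.6 m × (1 km / 1000 m) = 0.6446 km

0.645 km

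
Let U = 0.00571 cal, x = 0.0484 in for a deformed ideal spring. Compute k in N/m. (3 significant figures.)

Solving U = ½k·x² for k: k = 2U/x².
U = 0.00571 cal = 0.02389 J; x = 0.0484 in = 0.001229 m.
k = 31615 N/m

31600 N/m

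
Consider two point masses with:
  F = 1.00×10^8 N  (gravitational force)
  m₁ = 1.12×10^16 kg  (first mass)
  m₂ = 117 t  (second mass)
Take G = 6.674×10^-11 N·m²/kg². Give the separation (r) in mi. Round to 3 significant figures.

Solving F = G·m₁·m₂/r² for r: r = √(G·m₁m₂/F).
F = 1.00×10^8 N; m₁ = 1.12×10^16 kg; m₂ = 117 t = 1.170×10^5 kg; G = 6.674×10^-11 N·m²/kg².
r = 29.57 m
29.57 m × (1 mi / 1609 m) = 0.01838 mi

0.0184 mi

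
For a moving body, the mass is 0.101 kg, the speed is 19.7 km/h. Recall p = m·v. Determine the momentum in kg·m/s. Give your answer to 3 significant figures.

p is given directly by: p = mv.
m = 0.101 kg; v = 19.7 km/h = 5.472 m/s.
p = 0.5527 kg·m/s

0.553 kg·m/s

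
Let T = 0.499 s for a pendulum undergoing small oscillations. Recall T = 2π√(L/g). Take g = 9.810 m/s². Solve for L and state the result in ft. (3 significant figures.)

0.203 ft

Rearranging T = 2π√(L/g) for L: L = g·(T/2π)².
T = 0.499 s; g = 9.810 m/s².
L = 0.06187 m
0.06187 m × (1 ft / 0.3048 m) = 0.2030 ft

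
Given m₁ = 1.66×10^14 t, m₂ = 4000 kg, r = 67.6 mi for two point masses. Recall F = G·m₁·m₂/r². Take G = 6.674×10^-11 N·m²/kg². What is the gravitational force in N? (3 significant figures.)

From Newton's law of gravitation: F = Gm₁m₂/r².
m₁ = 1.66×10^14 t = 1.660×10^17 kg; m₂ = 4000 kg; r = 67.6 mi = 1.088×10^5 m; G = 6.674×10^-11 N·m²/kg².
F = 3.744 N  (the unit combination reduces to kg·m/s² = N)

3.74 N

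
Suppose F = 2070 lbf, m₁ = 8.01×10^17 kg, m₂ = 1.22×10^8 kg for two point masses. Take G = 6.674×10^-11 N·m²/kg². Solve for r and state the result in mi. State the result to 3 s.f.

From Newton's law of gravitation: r = √(G·m₁m₂/F).
F = 2070 lbf = 9208 N; m₁ = 8.01×10^17 kg; m₂ = 1.22×10^8 kg; G = 6.674×10^-11 N·m²/kg².
r = 8.416×10^5 m
8.416×10^5 m × (1 mi / 1609 m) = 523.0 mi

523 mi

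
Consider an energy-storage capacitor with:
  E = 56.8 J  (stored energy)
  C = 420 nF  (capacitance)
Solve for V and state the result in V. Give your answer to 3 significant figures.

Solving E = ½C·V² for V: V = √(2E/C).
E = 56.8 J; C = 420 nF = 4.200×10^-7 F.
V = 16446 V

16400 V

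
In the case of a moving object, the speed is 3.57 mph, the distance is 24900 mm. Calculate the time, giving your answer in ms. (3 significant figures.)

Rearranging: t = d/v.
v = 3.57 mph = 1.596 m/s; d = 24900 mm = 24.90 m.
t = 15.60 s
15.60 s × (1 ms / 0.001000 s) = 15602 ms

15600 ms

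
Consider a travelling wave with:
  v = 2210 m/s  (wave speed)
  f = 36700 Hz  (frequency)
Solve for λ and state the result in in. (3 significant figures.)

2.37 in

Rearranging: λ = v/f.
v = 2210 m/s; f = 36700 Hz.
λ = 0.06022 m
0.06022 m × (1 in / 0.02540 m) = 2.371 in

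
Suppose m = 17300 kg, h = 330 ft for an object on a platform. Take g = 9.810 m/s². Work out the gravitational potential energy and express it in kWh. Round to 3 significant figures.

4.74 kWh

PE is given directly by: PE = mgh.
m = 17300 kg; h = 330 ft = 100.6 m; g = 9.810 m/s².
PE = 1.707×10^7 J
1.707×10^7 J × (1 kWh / 3.600×10^6 J) = 4.742 kWh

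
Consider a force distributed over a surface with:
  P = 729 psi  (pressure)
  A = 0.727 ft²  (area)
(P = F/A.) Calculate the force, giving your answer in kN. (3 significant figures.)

339 kN

Rearranging: F = P·A.
P = 729 psi = 5.026×10^6 Pa; A = 0.727 ft² = 0.06754 m².
F = 3.395×10^5 N
3.395×10^5 N × (1 kN / 1000 N) = 339.5 kN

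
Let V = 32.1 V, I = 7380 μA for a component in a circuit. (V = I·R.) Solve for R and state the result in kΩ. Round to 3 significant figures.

Rearranging: R = V/I.
V = 32.1 V; I = 7380 μA = 0.007380 A.
R = 4350 Ω
4350 Ω × (1 kΩ / 1000 Ω) = 4.350 kΩ

4.35 kΩ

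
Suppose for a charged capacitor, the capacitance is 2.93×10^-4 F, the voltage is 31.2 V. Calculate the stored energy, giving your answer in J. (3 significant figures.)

E is given directly by: E = ½CV².
C = 2.93×10^-4 F; V = 31.2 V.
E = 0.1426 J  (the unit combination reduces to kg·m²/s² = J)

0.143 J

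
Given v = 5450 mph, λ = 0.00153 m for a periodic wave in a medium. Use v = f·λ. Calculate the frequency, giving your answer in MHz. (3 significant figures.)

Solving v = f·λ for f: f = v/λ.
v = 5450 mph = 2436 m/s; λ = 0.00153 m.
f = 1.592×10^6 Hz
1.592×10^6 Hz × (1 MHz / 1.000×10^6 Hz) = 1.592 MHz

1.59 MHz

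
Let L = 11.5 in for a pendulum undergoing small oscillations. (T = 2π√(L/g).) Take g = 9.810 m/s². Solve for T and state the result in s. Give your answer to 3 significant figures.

1.08 s

T is given directly by: T = 2π√(L/g).
L = 11.5 in = 0.2921 m; g = 9.810 m/s².
T = 1.084 s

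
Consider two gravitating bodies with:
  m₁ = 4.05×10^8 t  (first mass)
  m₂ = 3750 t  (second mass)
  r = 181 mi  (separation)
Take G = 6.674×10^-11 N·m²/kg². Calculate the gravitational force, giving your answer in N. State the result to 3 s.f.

0.00119 N

Directly: F = Gm₁m₂/r².
m₁ = 4.05×10^8 t = 4.050×10^11 kg; m₂ = 3750 t = 3.750×10^6 kg; r = 181 mi = 2.913×10^5 m; G = 6.674×10^-11 N·m²/kg².
F = 0.001195 N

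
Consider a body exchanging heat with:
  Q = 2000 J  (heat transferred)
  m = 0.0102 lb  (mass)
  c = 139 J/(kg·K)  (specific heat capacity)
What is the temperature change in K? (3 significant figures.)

Rearranging: ΔT = Q/(m·c).
Q = 2000 J; m = 0.0102 lb = 0.004627 kg; c = 139 J/(kg·K).
ΔT = 3110 K

3110 K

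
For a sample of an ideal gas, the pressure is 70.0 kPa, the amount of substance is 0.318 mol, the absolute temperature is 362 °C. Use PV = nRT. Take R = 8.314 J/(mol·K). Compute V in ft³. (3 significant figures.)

Rearranging PV = nRT for V: V = nRT/P.
P = 70.0 kPa = 70000 Pa; n = 0.318 mol; T = 362 °C = 635.1 K; R = 8.314 J/(mol·K).
V = 0.02399 m³
0.02399 m³ × (1 ft³ / 0.02832 m³) = 0.8472 ft³

0.847 ft³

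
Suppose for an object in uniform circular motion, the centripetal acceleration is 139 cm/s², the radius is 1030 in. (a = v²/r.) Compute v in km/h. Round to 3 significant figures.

21.7 km/h

Rearranging a = v²/r for v: v = √(a·r).
a = 139 cm/s² = 1.390 m/s²; r = 1030 in = 26.16 m.
v = 6.030 m/s
6.030 m/s × (1 km/h / 0.2778 m/s) = 21.71 km/h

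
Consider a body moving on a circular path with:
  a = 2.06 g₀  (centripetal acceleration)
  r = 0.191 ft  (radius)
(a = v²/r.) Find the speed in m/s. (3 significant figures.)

Rearranging a = v²/r for v: v = √(a·r).
a = 2.06 g₀ = 20.20 m/s²; r = 0.191 ft = 0.05822 m.
v = 1.084 m/s

1.08 m/s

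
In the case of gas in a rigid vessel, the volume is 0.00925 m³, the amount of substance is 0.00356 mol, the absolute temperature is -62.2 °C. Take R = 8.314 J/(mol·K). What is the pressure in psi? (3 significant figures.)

0.0979 psi

From the ideal-gas law: P = nRT/V.
V = 0.00925 m³; n = 0.00356 mol; T = -62.2 °C = 210.9 K; R = 8.314 J/(mol·K).
P = 675.0 Pa  (the unit combination reduces to kg/(m·s²) = Pa)
675.0 Pa × (1 psi / 6895 Pa) = 0.09790 psi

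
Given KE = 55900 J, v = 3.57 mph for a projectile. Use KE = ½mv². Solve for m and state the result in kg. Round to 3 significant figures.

43900 kg

Rearranging KE = ½mv² for m: m = 2·KE/v².
KE = 55900 J; v = 3.57 mph = 1.596 m/s.
m = 43895 kg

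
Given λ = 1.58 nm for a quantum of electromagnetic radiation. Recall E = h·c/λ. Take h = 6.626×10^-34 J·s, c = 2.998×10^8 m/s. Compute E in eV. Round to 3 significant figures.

Directly: E = hc/λ.
λ = 1.58 nm = 1.580×10^-9 m; h = 6.626×10^-34 J·s; c = 2.998×10^8 m/s.
E = 1.257×10^-16 J
1.257×10^-16 J × (1 eV / 1.602×10^-19 J) = 784.7 eV

785 eV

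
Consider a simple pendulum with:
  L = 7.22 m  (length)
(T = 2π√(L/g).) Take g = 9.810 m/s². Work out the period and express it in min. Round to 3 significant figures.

Directly: T = 2π√(L/g).
L = 7.22 m; g = 9.810 m/s².
T = 5.390 s
5.390 s × (1 min / 60.00 s) = 0.08984 min

0.0898 min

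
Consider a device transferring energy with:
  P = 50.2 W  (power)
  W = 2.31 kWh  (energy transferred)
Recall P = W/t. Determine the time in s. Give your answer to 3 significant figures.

Solving P = W/t for t: t = W/P.
P = 50.2 W; W = 2.31 kWh = 8.316×10^6 J.
t = 1.657×10^5 s

1.66×10^5 s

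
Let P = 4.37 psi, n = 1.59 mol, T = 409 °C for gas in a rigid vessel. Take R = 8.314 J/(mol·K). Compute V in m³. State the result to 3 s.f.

Rearranging PV = nRT for V: V = nRT/P.
P = 4.37 psi = 30130 Pa; n = 1.59 mol; T = 409 °C = 682.1 K; R = 8.314 J/(mol·K).
V = 0.2993 m³

0.299 m³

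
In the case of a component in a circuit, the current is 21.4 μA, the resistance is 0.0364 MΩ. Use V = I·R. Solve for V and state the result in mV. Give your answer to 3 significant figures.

From Ohm's law: V = IR.
I = 21.4 μA = 2.140×10^-5 A; R = 0.0364 MΩ = 36400 Ω.
V = 0.7790 V  (the unit combination reduces to kg·m²/(A·s³) = V)
0.7790 V × (1 mV / 0.001000 V) = 779.0 mV

779 mV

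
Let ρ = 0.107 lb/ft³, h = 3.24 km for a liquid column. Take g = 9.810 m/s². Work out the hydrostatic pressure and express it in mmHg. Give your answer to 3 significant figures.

P is given directly by: P = ρgh.
ρ = 0.107 lb/ft³ = 1.714 kg/m³; h = 3.24 km = 3240 m; g = 9.810 m/s².
P = 54478 Pa
54478 Pa × (1 mmHg / 133.3 Pa) = 408.6 mmHg

409 mmHg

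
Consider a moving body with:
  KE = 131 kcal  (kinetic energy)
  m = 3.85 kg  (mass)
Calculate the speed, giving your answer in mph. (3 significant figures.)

Rearranging: v = √(2·KE/m).
KE = 131 kcal = 5.481×10^5 J; m = 3.85 kg.
v = 533.6 m/s
533.6 m/s × (1 mph / 0.4470 m/s) = 1194 mph

1190 mph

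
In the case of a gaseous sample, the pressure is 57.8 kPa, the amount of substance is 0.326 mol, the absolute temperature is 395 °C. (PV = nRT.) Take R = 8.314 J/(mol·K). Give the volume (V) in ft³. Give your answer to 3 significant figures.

1.11 ft³

Solving PV = nRT for V: V = nRT/P.
P = 57.8 kPa = 57800 Pa; n = 0.326 mol; T = 395 °C = 668.1 K; R = 8.314 J/(mol·K).
V = 0.03133 m³
0.03133 m³ × (1 ft³ / 0.02832 m³) = 1.106 ft³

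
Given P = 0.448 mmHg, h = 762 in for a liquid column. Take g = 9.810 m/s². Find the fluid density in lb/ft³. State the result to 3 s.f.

0.0196 lb/ft³

Rearranging: ρ = P/(g·h).
P = 0.448 mmHg = 59.73 Pa; h = 762 in = 19.35 m; g = 9.810 m/s².
ρ = 0.3146 kg/m³
0.3146 kg/m³ × (1 lb/ft³ / 16.02 kg/m³) = 0.01964 lb/ft³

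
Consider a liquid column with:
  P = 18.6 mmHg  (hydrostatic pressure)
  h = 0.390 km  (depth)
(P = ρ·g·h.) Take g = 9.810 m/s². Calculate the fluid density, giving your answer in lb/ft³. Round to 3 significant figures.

0.0405 lb/ft³

Rearranging P = ρ·g·h for ρ: ρ = P/(g·h).
P = 18.6 mmHg = 2480 Pa; h = 0.390 km = 390.0 m; g = 9.810 m/s².
ρ = 0.6482 kg/m³
0.6482 kg/m³ × (1 lb/ft³ / 16.02 kg/m³) = 0.04046 lb/ft³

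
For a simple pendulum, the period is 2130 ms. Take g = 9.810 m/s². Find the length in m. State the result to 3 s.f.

Rearranging: L = g·(T/2π)².
T = 2130 ms = 2.130 s; g = 9.810 m/s².
L = 1.127 m

1.13 m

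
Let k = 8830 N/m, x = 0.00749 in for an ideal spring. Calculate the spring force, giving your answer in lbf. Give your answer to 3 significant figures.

F is given directly by: F = kx.
k = 8830 N/m; x = 0.00749 in = 1.902×10^-4 m.
F = 1.680 N
1.680 N × (1 lbf / 4.448 N) = 0.3777 lbf

0.378 lbf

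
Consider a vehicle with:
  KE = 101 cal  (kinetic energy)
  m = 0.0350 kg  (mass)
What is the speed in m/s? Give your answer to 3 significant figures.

155 m/s

Rearranging: v = √(2·KE/m).
KE = 101 cal = 422.6 J; m = 0.0350 kg.
v = 155.4 m/s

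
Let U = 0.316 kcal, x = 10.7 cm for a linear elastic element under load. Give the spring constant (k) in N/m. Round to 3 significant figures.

Rearranging U = ½k·x² for k: k = 2U/x².
U = 0.316 kcal = 1322 J; x = 10.7 cm = 0.1070 m.
k = 2.310×10^5 N/m

2.31×10^5 N/m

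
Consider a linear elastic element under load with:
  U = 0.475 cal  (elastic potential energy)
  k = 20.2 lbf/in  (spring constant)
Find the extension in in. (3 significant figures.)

1.32 in

Rearranging: x = √(2U/k).
U = 0.475 cal = 1.987 J; k = 20.2 lbf/in = 3538 N/m.
x = 0.03352 m
0.03352 m × (1 in / 0.02540 m) = 1.320 in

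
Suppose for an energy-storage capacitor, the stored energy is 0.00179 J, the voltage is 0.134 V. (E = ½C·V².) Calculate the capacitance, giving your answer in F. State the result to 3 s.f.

Rearranging E = ½C·V² for C: C = 2E/V².
E = 0.00179 J; V = 0.134 V.
C = 0.1994 F

0.199 F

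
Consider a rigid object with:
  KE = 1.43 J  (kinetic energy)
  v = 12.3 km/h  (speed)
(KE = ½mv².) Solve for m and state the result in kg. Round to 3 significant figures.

Rearranging KE = ½mv² for m: m = 2·KE/v².
KE = 1.43 J; v = 12.3 km/h = 3.417 m/s.
m = 0.2450 kg

0.245 kg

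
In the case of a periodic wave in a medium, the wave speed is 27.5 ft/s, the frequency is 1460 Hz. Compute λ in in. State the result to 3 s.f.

0.226 in

Solving v = f·λ for λ: λ = v/f.
v = 27.5 ft/s = 8.382 m/s; f = 1460 Hz.
λ = 0.005741 m
0.005741 m × (1 in / 0.02540 m) = 0.2260 in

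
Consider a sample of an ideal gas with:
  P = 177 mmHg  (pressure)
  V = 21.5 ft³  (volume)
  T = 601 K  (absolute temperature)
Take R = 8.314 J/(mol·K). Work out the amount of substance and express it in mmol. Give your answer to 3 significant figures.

2880 mmol

Rearranging: n = PV/(RT).
P = 177 mmHg = 23598 Pa; V = 21.5 ft³ = 0.6088 m³; T = 601 K; R = 8.314 J/(mol·K).
n = 2.875 mol
2.875 mol × (1 mmol / 0.001000 mol) = 2875 mmol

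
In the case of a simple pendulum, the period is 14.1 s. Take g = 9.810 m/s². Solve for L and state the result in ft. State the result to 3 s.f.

Rearranging T = 2π√(L/g) for L: L = g·(T/2π)².
T = 14.1 s; g = 9.810 m/s².
L = 49.40 m
49.40 m × (1 ft / 0.3048 m) = 162.1 ft

162 ft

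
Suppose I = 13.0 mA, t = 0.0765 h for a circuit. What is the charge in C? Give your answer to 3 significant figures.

3.58 C

Directly: q = It.
I = 13.0 mA = 0.01300 A; t = 0.0765 h = 275.4 s.
q = 3.580 C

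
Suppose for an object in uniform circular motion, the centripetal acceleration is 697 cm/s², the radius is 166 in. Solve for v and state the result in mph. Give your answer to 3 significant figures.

12.1 mph

Rearranging: v = √(a·r).
a = 697 cm/s² = 6.970 m/s²; r = 166 in = 4.216 m.
v = 5.421 m/s
5.421 m/s × (1 mph / 0.4470 m/s) = 12.13 mph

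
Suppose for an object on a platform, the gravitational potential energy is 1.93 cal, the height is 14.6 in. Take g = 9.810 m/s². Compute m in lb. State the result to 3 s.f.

4.89 lb

Solving PE = m·g·h for m: m = PE/(g·h).
PE = 1.93 cal = 8.075 J; h = 14.6 in = 0.3708 m; g = 9.810 m/s².
m = 2.220 kg
2.220 kg × (1 lb / 0.4536 kg) = 4.894 lb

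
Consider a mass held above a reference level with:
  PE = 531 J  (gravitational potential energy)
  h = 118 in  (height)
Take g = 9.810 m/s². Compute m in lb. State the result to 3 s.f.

Solving PE = m·g·h for m: m = PE/(g·h).
PE = 531 J; h = 118 in = 2.997 m; g = 9.810 m/s².
m = 18.06 kg
18.06 kg × (1 lb / 0.4536 kg) = 39.81 lb

39.8 lb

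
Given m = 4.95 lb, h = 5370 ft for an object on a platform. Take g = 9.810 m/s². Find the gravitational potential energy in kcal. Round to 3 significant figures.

8.62 kcal

PE is given directly by: PE = mgh.
m = 4.95 lb = 2.245 kg; h = 5370 ft = 1637 m; g = 9.810 m/s².
PE = 36052 J  (the unit combination reduces to kg·m²/s² = J)
36052 J × (1 kcal / 4184 J) = 8.617 kcal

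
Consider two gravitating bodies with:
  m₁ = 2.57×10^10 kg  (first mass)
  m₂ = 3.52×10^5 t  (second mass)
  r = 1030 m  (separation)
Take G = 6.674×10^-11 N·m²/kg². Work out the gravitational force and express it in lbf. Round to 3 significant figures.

128 lbf

From Newton's law of gravitation: F = Gm₁m₂/r².
m₁ = 2.57×10^10 kg; m₂ = 3.52×10^5 t = 3.520×10^8 kg; r = 1030 m; G = 6.674×10^-11 N·m²/kg².
F = 569.1 N
569.1 N × (1 lbf / 4.448 N) = 127.9 lbf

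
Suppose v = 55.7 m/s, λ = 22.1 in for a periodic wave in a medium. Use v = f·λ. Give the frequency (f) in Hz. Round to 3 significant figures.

99.2 Hz

Solving v = f·λ for f: f = v/λ.
v = 55.7 m/s; λ = 22.1 in = 0.5613 m.
f = 99.23 Hz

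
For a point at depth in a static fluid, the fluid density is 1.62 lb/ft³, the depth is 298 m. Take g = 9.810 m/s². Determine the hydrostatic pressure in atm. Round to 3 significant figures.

Directly: P = ρgh.
ρ = 1.62 lb/ft³ = 25.95 kg/m³; h = 298 m; g = 9.810 m/s².
P = 75861 Pa  (the unit combination reduces to kg/(m·s²) = Pa)
75861 Pa × (1 atm / 1.013×10^5 Pa) = 0.7487 atm

0.749 atm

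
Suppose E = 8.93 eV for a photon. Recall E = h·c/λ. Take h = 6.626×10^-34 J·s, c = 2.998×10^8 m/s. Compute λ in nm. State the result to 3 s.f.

Solving E = h·c/λ for λ: λ = hc/E.
E = 8.93 eV = 1.431×10^-18 J; h = 6.626×10^-34 J·s; c = 2.998×10^8 m/s.
λ = 1.388×10^-7 m
1.388×10^-7 m × (1 nm / 1.000×10^-9 m) = 138.8 nm

139 nm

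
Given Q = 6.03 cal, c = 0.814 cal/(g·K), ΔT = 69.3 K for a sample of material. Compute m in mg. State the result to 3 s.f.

Solving Q = m·c·ΔT for m: m = Q/(c·ΔT).
Q = 6.03 cal = 25.23 J; c = 0.814 cal/(g·K) = 3406 J/(kg·K); ΔT = 69.3 K.
m = 1.069×10^-4 kg
1.069×10^-4 kg × (1 mg / 1.000×10^-6 kg) = 106.9 mg

107 mg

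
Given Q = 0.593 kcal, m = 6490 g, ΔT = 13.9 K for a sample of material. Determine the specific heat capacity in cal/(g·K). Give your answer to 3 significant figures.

0.00657 cal/(g·K)

Rearranging: c = Q/(m·ΔT).
Q = 0.593 kcal = 2481 J; m = 6490 g = 6.490 kg; ΔT = 13.9 K.
c = 27.50 J/(kg·K)
27.50 J/(kg·K) × (1 cal/(g·K) / 4184 J/(kg·K)) = 0.006573 cal/(g·K)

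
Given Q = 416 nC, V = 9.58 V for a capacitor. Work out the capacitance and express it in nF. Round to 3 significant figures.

Directly: C = Q/V.
Q = 416 nC = 4.160×10^-7 C; V = 9.58 V.
C = 4.342×10^-8 F
4.342×10^-8 F × (1 nF / 1.000×10^-9 F) = 43.42 nF

43.4 nF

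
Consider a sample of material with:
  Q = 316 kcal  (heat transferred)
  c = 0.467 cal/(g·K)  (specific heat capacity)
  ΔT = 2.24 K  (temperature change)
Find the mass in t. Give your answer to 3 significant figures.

Rearranging Q = m·c·ΔT for m: m = Q/(c·ΔT).
Q = 316 kcal = 1.322×10^6 J; c = 0.467 cal/(g·K) = 1954 J/(kg·K); ΔT = 2.24 K.
m = 302.1 kg
302.1 kg × (1 t / 1000 kg) = 0.3021 t

0.302 t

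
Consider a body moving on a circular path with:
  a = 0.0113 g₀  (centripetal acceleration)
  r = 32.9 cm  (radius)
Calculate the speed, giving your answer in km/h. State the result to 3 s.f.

0.687 km/h

Rearranging: v = √(a·r).
a = 0.0113 g₀ = 0.1108 m/s²; r = 32.9 cm = 0.3290 m.
v = 0.1909 m/s
0.1909 m/s × (1 km/h / 0.2778 m/s) = 0.6874 km/h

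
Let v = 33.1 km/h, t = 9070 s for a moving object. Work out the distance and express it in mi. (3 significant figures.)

Solving v = d/t for d: d = v·t.
v = 33.1 km/h = 9.194 m/s; t = 9070 s.
d = 83394 m
83394 m × (1 mi / 1609 m) = 51.82 mi

51.8 mi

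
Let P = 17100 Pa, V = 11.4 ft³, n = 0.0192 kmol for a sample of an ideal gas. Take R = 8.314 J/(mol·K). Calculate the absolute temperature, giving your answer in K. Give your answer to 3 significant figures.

34.6 K

Rearranging: T = PV/(nR).
P = 17100 Pa; V = 11.4 ft³ = 0.3228 m³; n = 0.0192 kmol = 19.20 mol; R = 8.314 J/(mol·K).
T = 34.58 K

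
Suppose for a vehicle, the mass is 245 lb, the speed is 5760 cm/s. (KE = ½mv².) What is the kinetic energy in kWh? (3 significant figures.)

KE is given directly by: KE = ½mv².
m = 245 lb = 111.1 kg; v = 5760 cm/s = 57.60 m/s.
KE = 1.844×10^5 J
1.844×10^5 J × (1 kWh / 3.600×10^6 J) = 0.05121 kWh

0.0512 kWh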